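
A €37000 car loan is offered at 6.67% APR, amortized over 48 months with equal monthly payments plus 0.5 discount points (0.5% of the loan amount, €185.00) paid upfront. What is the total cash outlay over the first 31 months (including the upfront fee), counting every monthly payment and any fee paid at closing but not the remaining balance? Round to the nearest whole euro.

At 6.67% the monthly rate is 0.0055583, so the payment is 37,000 × 0.0055583 / (1 − 1.0055583^−48) = €880.36.
Total outlay = 31 × €880.36 + €185.00 = €27,476.16.

€27,476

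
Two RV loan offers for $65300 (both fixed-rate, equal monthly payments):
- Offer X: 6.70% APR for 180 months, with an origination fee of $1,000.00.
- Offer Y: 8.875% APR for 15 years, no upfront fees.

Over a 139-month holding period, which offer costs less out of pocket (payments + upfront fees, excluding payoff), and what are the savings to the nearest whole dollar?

Offer X: at 6.70% the monthly rate is 0.0055833, so the payment is 65,300 × 0.0055833 / (1 − 1.0055833^−180) = $576.04.
Offer Y: monthly rate = 8.875%/12 = 0.0073958; payment = 65,300 × 0.0073958 / (1 − (1+0.0073958)^−180) = $657.47.
Over 139 months: Offer X costs 139 × $576.04 + $1,000.00 = $81,069.56; Offer Y costs 139 × $657.47 = $91,388.33.
Offer X is cheaper by $91,388.33 − $81,069.56 = $10,318.77.

Offer X by $10,319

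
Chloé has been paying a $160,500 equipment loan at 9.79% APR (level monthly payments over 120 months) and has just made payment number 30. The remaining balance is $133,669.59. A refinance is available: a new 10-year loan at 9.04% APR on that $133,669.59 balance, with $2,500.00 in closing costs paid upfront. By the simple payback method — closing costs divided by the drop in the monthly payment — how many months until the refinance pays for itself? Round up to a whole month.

Current payment = 160,500 × 9.79%/12 / (1 − (1+0.0081583)^−120) = $2,102.40.
Refinanced payment = 133,669.59 × 0.0075333 / (1 − (1+0.0075333)^−120) = $1,696.16.
Monthly savings = $2,102.40 − $1,696.16 = $406.24.
Break-even = $2,500.00 / $406.24 = 6.15 → 7 months.

7 months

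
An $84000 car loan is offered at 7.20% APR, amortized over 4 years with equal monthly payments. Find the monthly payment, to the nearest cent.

$2,019.29

Monthly rate = 7.2%/12 = 0.0060000; payment = 84,000 × 0.0060000 / (1 − (1+0.0060000)^−48) = $2,019.29.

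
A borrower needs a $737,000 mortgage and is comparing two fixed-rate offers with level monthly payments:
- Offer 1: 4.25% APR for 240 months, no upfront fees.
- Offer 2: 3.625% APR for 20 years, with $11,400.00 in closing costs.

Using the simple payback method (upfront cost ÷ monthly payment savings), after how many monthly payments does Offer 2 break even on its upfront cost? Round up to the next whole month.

48 months

Offer 1: monthly rate = 4.25%/12 = 0.0035417; payment = 737,000 × 0.0035417 / (1 − (1+0.0035417)^−240) = $4,563.76.
Offer 2: monthly rate = 3.625%/12 = 0.0030208; payment = 737,000 × 0.0030208 / (1 − (1+0.0030208)^−240) = $4,321.79.
Monthly savings = $4,563.76 − $4,321.79 = $241.97.
Break-even = $11,400.00 / $241.97 = 47.11 → 48 months.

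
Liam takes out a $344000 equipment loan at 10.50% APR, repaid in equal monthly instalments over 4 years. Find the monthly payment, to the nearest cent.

$8,807.56

Monthly rate = 10.5%/12 = 0.0087500; payment = 344,000 × 0.0087500 / (1 − (1+0.0087500)^−48) = $8,807.56.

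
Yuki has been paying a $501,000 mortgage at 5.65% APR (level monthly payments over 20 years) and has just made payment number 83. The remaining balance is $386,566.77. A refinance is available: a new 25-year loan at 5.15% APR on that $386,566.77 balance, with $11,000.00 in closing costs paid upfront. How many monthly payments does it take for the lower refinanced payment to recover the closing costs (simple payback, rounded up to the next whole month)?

10 months

Current payment = 501,000 × 5.65%/12 / (1 − (1+0.0047083)^−240) = $3,488.90.
Refinanced payment = 386,566.77 × 0.0042917 / (1 − (1+0.0042917)^−300) = $2,293.74.
Monthly savings = $3,488.90 − $2,293.74 = $1,195.16.
Break-even = $11,000.00 / $1,195.16 = 9.20 → 10 months.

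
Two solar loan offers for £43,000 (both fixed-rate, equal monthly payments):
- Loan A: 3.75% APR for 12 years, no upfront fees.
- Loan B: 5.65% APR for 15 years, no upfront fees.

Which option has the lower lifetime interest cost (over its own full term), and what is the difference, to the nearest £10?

Loan A by £10,400

Loan A: monthly rate = 3.75%/12 = 0.0031250; payment = 43,000 × 0.0031250 / (1 − (1+0.0031250)^−144) = £371.28.
Total interest on Loan A = 144 × £371.28 − £43,000 = £10,464.32.
Loan B: monthly rate = 5.65%/12 = 0.0047083; payment = 43,000 × 0.0047083 / (1 − (1+0.0047083)^−180) = £354.78.
Total interest on Loan B = 180 × £354.78 − £43,000 = £20,860.40.
Loan A is lower by £10,396.08.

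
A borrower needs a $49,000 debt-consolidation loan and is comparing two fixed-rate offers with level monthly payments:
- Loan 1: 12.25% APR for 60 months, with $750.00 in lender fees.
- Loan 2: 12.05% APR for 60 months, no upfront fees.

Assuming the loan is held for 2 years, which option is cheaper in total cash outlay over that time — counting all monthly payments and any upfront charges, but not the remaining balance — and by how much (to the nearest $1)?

Loan 2 by $869

Loan 1: at 12.25% the monthly rate is 0.0102083, so the payment is 49,000 × 0.0102083 / (1 − 1.0102083^−60) = $1,096.18.
Loan 2: at 12.05% the monthly rate is 0.0100417, so the payment is 49,000 × 0.0100417 / (1 − 1.0100417^−60) = $1,091.22.
Over 24 months: Loan 1 costs 24 × $1,096.18 + $750.00 = $27,058.32; Loan 2 costs 24 × $1,091.22 = $26,189.28.
Loan 2 is cheaper by $27,058.32 − $26,189.28 = $869.04.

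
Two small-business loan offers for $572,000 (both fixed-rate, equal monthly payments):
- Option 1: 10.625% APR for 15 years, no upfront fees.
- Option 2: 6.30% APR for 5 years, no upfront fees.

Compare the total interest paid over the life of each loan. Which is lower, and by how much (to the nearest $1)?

Option 1: at 10.625% the monthly rate is 0.0088542, so the payment is 572,000 × 0.0088542 / (1 − 1.0088542^−180) = $6,367.28.
Total interest on Option 1 = 180 × $6,367.28 − $572,000 = $574,110.40.
Option 2: monthly rate = 6.3%/12 = 0.0052500; payment = 572,000 × 0.0052500 / (1 − (1+0.0052500)^−60) = $11,138.33.
Total interest on Option 2 = 60 × $11,138.33 − $572,000 = $96,299.80.
Option 2 is lower by $477,810.60.

Option 2 by $477,811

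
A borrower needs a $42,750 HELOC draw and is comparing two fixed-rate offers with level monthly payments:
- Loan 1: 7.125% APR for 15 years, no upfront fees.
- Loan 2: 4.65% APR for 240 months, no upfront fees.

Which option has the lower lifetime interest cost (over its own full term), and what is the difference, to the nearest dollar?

Loan 1: monthly rate = 7.125%/12 = 0.0059375; payment = 42,750 × 0.0059375 / (1 − (1+0.0059375)^−180) = $387.24.
Total interest on Loan 1 = 180 × $387.24 − $42,750 = $26,953.20.
Loan 2: monthly rate = 4.65%/12 = 0.0038750; payment = 42,750 × 0.0038750 / (1 − (1+0.0038750)^−240) = $273.93.
Total interest on Loan 2 = 240 × $273.93 − $42,750 = $22,993.20.
Loan 2 is lower by $3,960.00.

Loan 2 by $3,960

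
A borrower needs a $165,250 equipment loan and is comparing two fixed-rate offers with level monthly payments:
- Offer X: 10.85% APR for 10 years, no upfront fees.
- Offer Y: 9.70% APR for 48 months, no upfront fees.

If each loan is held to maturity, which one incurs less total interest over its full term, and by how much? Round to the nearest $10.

Offer Y by $71,440

Offer X: at 10.85% the monthly rate is 0.0090417, so the payment is 165,250 × 0.0090417 / (1 − 1.0090417^−120) = $2,262.31.
Total interest on Offer X = 120 × $2,262.31 − $165,250 = $106,227.20.
Offer Y: at 9.70% the monthly rate is 0.0080833, so the payment is 165,250 × 0.0080833 / (1 − 1.0080833^−48) = $4,167.40.
Total interest on Offer Y = 48 × $4,167.40 − $165,250 = $34,785.20.
Offer Y is lower by $71,442.00.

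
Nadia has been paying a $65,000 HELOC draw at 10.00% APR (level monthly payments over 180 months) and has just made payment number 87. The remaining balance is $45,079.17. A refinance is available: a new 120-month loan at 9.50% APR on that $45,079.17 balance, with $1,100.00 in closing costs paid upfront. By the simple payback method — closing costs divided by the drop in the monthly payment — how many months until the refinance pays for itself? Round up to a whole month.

Current payment = 65,000 × 10%/12 / (1 − (1+0.0083333)^−180) = $698.49.
Refinanced payment = 45,079.17 × 0.0079167 / (1 − (1+0.0079167)^−120) = $583.31.
Monthly savings = $698.49 − $583.31 = $115.18.
Break-even = $1,100.00 / $115.18 = 9.55 → 10 months.

10 months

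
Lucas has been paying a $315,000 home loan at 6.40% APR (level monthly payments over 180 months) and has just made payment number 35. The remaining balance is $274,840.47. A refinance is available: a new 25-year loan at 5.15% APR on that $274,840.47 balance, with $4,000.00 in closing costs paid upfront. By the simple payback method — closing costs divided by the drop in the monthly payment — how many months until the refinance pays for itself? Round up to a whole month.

4 months

Current payment = 315,000 × 6.4%/12 / (1 − (1+0.0053333)^−180) = $2,726.70.
Refinanced payment = 274,840.47 × 0.0042917 / (1 − (1+0.0042917)^−300) = $1,630.80.
Monthly savings = $2,726.70 − $1,630.80 = $1,095.90.
Break-even = $4,000.00 / $1,095.90 = 3.65 → 4 months.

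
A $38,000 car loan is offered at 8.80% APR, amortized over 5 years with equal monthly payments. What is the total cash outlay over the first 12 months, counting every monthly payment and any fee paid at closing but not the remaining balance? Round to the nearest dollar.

Monthly rate = 8.8%/12 = 0.0073333; payment = 38,000 × 0.0073333 / (1 − (1+0.0073333)^−60) = $785.13.
Total outlay = 12 × $785.13 = $9,421.56.

$9,422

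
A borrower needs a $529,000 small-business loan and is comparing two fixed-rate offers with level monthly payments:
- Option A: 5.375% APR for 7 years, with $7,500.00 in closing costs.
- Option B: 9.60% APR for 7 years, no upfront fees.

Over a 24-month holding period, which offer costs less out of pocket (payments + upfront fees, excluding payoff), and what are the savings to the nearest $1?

Option A: at 5.375% the monthly rate is 0.0044792, so the payment is 529,000 × 0.0044792 / (1 − 1.0044792^−84) = $7,570.41.
Option B: monthly rate = 9.6%/12 = 0.0080000; payment = 529,000 × 0.0080000 / (1 − (1+0.0080000)^−84) = $8,673.08.
Over 24 months: Option A costs 24 × $7,570.41 + $7,500.00 = $189,189.84; Option B costs 24 × $8,673.08 = $208,153.92.
Option A is cheaper by $208,153.92 − $189,189.84 = $18,964.08.

Option A by $18,964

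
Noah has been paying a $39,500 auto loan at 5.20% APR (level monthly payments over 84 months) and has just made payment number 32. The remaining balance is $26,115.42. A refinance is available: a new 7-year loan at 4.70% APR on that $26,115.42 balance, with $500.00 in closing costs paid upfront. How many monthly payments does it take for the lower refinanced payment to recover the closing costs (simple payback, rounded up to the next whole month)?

3 months

Current payment = 39,500 × 5.2%/12 / (1 − (1+0.0043333)^−84) = $562.01.
Refinanced payment = 26,115.42 × 0.0039167 / (1 − (1+0.0039167)^−84) = $365.44.
Monthly savings = $562.01 − $365.44 = $196.57.
Break-even = $500.00 / $196.57 = 2.54 → 3 months.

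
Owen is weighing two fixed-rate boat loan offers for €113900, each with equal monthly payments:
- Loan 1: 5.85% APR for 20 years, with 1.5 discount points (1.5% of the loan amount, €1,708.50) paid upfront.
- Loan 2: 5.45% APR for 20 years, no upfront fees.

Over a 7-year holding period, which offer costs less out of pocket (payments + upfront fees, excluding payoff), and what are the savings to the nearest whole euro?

Loan 1: at 5.85% the monthly rate is 0.0048750, so the payment is 113,900 × 0.0048750 / (1 − 1.0048750^−240) = €806.19.
Loan 2: at 5.45% the monthly rate is 0.0045417, so the payment is 113,900 × 0.0045417 / (1 − 1.0045417^−240) = €780.29.
Over 84 months: Loan 1 costs 84 × €806.19 + €1,708.50 = €69,428.46; Loan 2 costs 84 × €780.29 = €65,544.36.
Loan 2 is cheaper by €69,428.46 − €65,544.36 = €3,884.10.

Loan 2 by €3,884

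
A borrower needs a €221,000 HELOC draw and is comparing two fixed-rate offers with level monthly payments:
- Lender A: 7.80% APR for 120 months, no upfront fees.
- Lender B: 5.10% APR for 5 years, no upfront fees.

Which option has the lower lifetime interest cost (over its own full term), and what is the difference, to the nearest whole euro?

Lender A: monthly rate = 7.8%/12 = 0.0065000; payment = 221,000 × 0.0065000 / (1 − (1+0.0065000)^−120) = €2,658.04.
Total interest on Lender A = 120 × €2,658.04 − €221,000 = €97,964.80.
Lender B: monthly rate = 5.1%/12 = 0.0042500; payment = 221,000 × 0.0042500 / (1 − (1+0.0042500)^−60) = €4,180.68.
Total interest on Lender B = 60 × €4,180.68 − €221,000 = €29,840.80.
Lender B is lower by €68,124.00.

Lender B by €68,124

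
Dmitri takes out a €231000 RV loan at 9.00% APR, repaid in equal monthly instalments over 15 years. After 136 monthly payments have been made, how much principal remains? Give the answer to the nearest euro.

With monthly rate i = 9%/12 = 0.0075000, the balance after k of n payments is P · [(1+i)^n − (1+i)^k] / [(1+i)^n − 1].
(1+0.0075000)^180 = 3.83804327 and (1+0.0075000)^136 = 2.76266009, so the balance is 231,000 × (3.83804327 − 2.76266009) / (3.83804327 − 1) = €87,529.85.

€87,530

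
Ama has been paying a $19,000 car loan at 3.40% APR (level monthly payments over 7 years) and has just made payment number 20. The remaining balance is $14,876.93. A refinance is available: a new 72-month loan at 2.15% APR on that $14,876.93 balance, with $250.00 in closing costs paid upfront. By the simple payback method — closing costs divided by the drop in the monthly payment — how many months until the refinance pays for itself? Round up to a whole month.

8 months

Current payment = 19,000 × 3.4%/12 / (1 − (1+0.0028333)^−84) = $254.49.
Refinanced payment = 14,876.93 × 0.0017917 / (1 − (1+0.0017917)^−72) = $220.42.
Monthly savings = $254.49 − $220.42 = $34.07.
Break-even = $250.00 / $34.07 = 7.34 → 8 months.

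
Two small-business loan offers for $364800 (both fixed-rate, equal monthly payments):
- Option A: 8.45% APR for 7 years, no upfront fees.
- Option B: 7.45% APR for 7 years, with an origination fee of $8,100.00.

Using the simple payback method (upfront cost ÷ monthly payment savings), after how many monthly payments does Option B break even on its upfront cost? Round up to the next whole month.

45 months

Option A: at 8.45% the monthly rate is 0.0070417, so the payment is 364,800 × 0.0070417 / (1 − 1.0070417^−84) = $5,767.98.
Option B: at 7.45% the monthly rate is 0.0062083, so the payment is 364,800 × 0.0062083 / (1 − 1.0062083^−84) = $5,586.41.
Monthly savings = $5,767.98 − $5,586.41 = $181.57.
Break-even = $8,100.00 / $181.57 = 44.61 → 45 months.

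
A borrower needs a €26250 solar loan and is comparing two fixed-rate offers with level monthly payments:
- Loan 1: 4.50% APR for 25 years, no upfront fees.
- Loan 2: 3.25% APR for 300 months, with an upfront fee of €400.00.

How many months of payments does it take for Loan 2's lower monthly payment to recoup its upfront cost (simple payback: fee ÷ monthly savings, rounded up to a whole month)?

23 months

Loan 1: at 4.50% the monthly rate is 0.0037500, so the payment is 26,250 × 0.0037500 / (1 − 1.0037500^−300) = €145.91.
Loan 2: at 3.25% the monthly rate is 0.0027083, so the payment is 26,250 × 0.0027083 / (1 − 1.0027083^−300) = €127.92.
Monthly savings = €145.91 − €127.92 = €17.99.
Break-even = €400.00 / €17.99 = 22.23 → 23 months.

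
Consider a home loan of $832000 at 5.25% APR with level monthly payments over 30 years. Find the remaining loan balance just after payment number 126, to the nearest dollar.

$672,035

With monthly rate i = 5.25%/12 = 0.0043750, the balance after k of n payments is P · [(1+i)^n − (1+i)^k] / [(1+i)^n − 1].
(1+0.0043750)^360 = 4.81417506 and (1+0.0043750)^126 = 1.73333560, so the balance is 832,000 × (4.81417506 − 1.73333560) / (4.81417506 − 1) = $672,034.81.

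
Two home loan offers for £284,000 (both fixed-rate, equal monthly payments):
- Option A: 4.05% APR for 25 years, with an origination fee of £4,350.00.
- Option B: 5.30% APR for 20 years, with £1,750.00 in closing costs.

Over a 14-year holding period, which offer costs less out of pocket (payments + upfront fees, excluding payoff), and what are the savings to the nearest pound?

Option A by £67,078

Option A: at 4.05% the monthly rate is 0.0033750, so the payment is 284,000 × 0.0033750 / (1 − 1.0033750^−300) = £1,506.91.
Option B: at 5.30% the monthly rate is 0.0044167, so the payment is 284,000 × 0.0044167 / (1 − 1.0044167^−240) = £1,921.66.
Over 168 months: Option A costs 168 × £1,506.91 + £4,350.00 = £257,510.88; Option B costs 168 × £1,921.66 + £1,750.00 = £324,588.88.
Option A is cheaper by £324,588.88 − £257,510.88 = £67,078.00.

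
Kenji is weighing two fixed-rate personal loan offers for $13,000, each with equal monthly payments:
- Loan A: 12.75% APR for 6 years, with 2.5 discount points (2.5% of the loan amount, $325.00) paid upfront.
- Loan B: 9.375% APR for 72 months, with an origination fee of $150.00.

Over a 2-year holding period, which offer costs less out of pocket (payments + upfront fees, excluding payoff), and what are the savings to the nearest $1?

Loan A: monthly rate = 12.75%/12 = 0.0106250; payment = 13,000 × 0.0106250 / (1 − (1+0.0106250)^−72) = $259.25.
Loan B: at 9.375% the monthly rate is 0.0078125, so the payment is 13,000 × 0.0078125 / (1 − 1.0078125^−72) = $236.76.
Over 24 months: Loan A costs 24 × $259.25 + $325.00 = $6,547.00; Loan B costs 24 × $236.76 + $150.00 = $5,832.24.
Loan B is cheaper by $6,547.00 − $5,832.24 = $714.76.

Loan B by $715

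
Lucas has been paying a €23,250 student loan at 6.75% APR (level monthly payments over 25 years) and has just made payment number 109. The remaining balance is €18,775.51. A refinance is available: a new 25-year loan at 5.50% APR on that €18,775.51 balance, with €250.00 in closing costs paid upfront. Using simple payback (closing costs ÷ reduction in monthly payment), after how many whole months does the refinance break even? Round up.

6 months

Current payment = 23,250 × 6.75%/12 / (1 − (1+0.0056250)^−300) = €160.64.
Refinanced payment = 18,775.51 × 0.0045833 / (1 − (1+0.0045833)^−300) = €115.30.
Monthly savings = €160.64 − €115.30 = €45.34.
Break-even = €250.00 / €45.34 = 5.51 → 6 months.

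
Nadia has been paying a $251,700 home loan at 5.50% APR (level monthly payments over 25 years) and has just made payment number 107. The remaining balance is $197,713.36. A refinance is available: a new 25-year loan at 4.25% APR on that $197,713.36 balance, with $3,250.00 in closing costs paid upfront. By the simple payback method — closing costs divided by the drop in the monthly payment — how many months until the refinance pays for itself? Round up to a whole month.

7 months

Current payment = 251,700 × 5.5%/12 / (1 − (1+0.0045833)^−300) = $1,545.66.
Refinanced payment = 197,713.36 × 0.0035417 / (1 − (1+0.0035417)^−300) = $1,071.09.
Monthly savings = $1,545.66 − $1,071.09 = $474.57.
Break-even = $3,250.00 / $474.57 = 6.85 → 7 months.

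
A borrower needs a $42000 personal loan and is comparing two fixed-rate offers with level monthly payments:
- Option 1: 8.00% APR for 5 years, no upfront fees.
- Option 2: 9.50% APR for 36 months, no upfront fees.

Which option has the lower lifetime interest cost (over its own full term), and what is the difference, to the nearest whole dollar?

Option 1: at 8.00% the monthly rate is 0.0066667, so the payment is 42,000 × 0.0066667 / (1 − 1.0066667^−60) = $851.61.
Total interest on Option 1 = 60 × $851.61 − $42,000 = $9,096.60.
Option 2: at 9.50% the monthly rate is 0.0079167, so the payment is 42,000 × 0.0079167 / (1 − 1.0079167^−36) = $1,345.38.
Total interest on Option 2 = 36 × $1,345.38 − $42,000 = $6,433.68.
Option 2 is lower by $2,662.92.

Option 2 by $2,663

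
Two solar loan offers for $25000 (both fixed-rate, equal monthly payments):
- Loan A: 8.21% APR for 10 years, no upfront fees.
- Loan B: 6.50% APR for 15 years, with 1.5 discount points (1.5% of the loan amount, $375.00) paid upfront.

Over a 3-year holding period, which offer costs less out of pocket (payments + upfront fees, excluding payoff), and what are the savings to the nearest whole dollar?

Loan B by $2,805

Loan A: monthly rate = 8.21%/12 = 0.0068417; payment = 25,000 × 0.0068417 / (1 − (1+0.0068417)^−120) = $306.10.
Loan B: at 6.50% the monthly rate is 0.0054167, so the payment is 25,000 × 0.0054167 / (1 − 1.0054167^−180) = $217.78.
Over 36 months: Loan A costs 36 × $306.10 = $11,019.60; Loan B costs 36 × $217.78 + $375.00 = $8,215.08.
Loan B is cheaper by $11,019.60 − $8,215.08 = $2,804.52.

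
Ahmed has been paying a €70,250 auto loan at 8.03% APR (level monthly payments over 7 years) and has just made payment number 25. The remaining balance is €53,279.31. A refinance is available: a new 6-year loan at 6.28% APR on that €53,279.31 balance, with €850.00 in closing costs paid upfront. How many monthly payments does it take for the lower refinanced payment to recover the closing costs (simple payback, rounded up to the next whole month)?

Current payment = 70,250 × 8.03%/12 / (1 − (1+0.0066917)^−84) = €1,095.98.
Refinanced payment = 53,279.31 × 0.0052333 / (1 − (1+0.0052333)^−72) = €890.05.
Monthly savings = €1,095.98 − €890.05 = €205.93.
Break-even = €850.00 / €205.93 = 4.13 → 5 months.

5 months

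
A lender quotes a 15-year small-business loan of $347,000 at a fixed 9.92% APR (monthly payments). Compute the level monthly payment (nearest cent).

At 9.92% the monthly rate is 0.0082667, so the payment is 347,000 × 0.0082667 / (1 − 1.0082667^−180) = $3,711.92.

$3,711.92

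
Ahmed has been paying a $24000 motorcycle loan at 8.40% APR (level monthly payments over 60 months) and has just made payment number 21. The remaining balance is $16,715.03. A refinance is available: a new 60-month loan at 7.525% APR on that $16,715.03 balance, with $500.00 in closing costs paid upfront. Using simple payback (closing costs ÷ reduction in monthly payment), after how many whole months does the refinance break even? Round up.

4 months

Current payment = 24,000 × 8.4%/12 / (1 − (1+0.0070000)^−60) = $491.24.
Refinanced payment = 16,715.03 × 0.0062708 / (1 − (1+0.0062708)^−60) = $335.13.
Monthly savings = $491.24 − $335.13 = $156.11.
Break-even = $500.00 / $156.11 = 3.20 → 4 months.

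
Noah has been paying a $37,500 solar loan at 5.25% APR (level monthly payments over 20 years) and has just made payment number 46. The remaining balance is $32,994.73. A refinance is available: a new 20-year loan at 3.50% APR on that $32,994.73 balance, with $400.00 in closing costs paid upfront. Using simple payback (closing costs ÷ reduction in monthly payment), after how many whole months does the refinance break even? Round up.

Current payment = 37,500 × 5.25%/12 / (1 − (1+0.0043750)^−240) = $252.69.
Refinanced payment = 32,994.73 × 0.0029167 / (1 − (1+0.0029167)^−240) = $191.36.
Monthly savings = $252.69 − $191.36 = $61.33.
Break-even = $400.00 / $61.33 = 6.52 → 7 months.

7 months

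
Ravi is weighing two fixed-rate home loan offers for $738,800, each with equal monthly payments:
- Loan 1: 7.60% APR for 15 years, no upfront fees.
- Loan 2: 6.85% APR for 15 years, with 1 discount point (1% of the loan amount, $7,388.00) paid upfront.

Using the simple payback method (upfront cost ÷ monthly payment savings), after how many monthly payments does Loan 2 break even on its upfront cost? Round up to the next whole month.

24 months

Loan 1: monthly rate = 7.6%/12 = 0.0063333; payment = 738,800 × 0.0063333 / (1 − (1+0.0063333)^−180) = $6,890.82.
Loan 2: at 6.85% the monthly rate is 0.0057083, so the payment is 738,800 × 0.0057083 / (1 − 1.0057083^−180) = $6,578.74.
Monthly savings = $6,890.82 − $6,578.74 = $312.08.
Break-even = $7,388.00 / $312.08 = 23.67 → 24 months.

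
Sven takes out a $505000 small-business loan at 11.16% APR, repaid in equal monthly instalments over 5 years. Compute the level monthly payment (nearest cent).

At 11.16% the monthly rate is 0.0093000, so the payment is 505,000 × 0.0093000 / (1 − 1.0093000^−60) = $11,020.26.

$11,020.26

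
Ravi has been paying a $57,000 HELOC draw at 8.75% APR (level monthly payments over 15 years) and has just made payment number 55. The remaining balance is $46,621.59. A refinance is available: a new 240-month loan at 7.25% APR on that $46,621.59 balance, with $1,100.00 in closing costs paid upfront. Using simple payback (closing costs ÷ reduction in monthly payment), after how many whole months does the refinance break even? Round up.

Current payment = 57,000 × 8.75%/12 / (1 − (1+0.0072917)^−180) = $569.69.
Refinanced payment = 46,621.59 × 0.0060417 / (1 − (1+0.0060417)^−240) = $368.49.
Monthly savings = $569.69 − $368.49 = $201.20.
Break-even = $1,100.00 / $201.20 = 5.47 → 6 months.

6 months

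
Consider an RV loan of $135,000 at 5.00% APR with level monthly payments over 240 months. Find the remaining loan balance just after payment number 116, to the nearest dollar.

$86,140

With monthly rate i = 5%/12 = 0.0041667, the balance after k of n payments is P · [(1+i)^n − (1+i)^k] / [(1+i)^n − 1].
(1+0.0041667)^240 = 2.71264029 and (1+0.0041667)^116 = 1.61984291, so the balance is 135,000 × (2.71264029 − 1.61984291) / (2.71264029 − 1) = $86,140.47.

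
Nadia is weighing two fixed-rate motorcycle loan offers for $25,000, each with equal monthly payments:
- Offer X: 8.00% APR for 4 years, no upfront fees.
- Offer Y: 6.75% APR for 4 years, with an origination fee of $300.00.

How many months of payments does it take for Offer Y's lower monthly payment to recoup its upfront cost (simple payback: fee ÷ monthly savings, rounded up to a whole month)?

21 months

Offer X: monthly rate = 8%/12 = 0.0066667; payment = 25,000 × 0.0066667 / (1 − (1+0.0066667)^−48) = $610.32.
Offer Y: monthly rate = 6.75%/12 = 0.0056250; payment = 25,000 × 0.0056250 / (1 − (1+0.0056250)^−48) = $595.76.
Monthly savings = $610.32 − $595.76 = $14.56.
Break-even = $300.00 / $14.56 = 20.60 → 21 months.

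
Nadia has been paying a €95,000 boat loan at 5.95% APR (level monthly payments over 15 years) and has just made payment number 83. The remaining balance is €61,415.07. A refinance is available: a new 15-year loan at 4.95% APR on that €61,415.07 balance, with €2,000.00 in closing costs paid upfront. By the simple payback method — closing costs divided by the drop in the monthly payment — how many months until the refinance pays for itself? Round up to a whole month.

7 months

Current payment = 95,000 × 5.95%/12 / (1 − (1+0.0049583)^−180) = €799.10.
Refinanced payment = 61,415.07 × 0.0041250 / (1 − (1+0.0041250)^−180) = €484.07.
Monthly savings = €799.10 − €484.07 = €315.03.
Break-even = €2,000.00 / €315.03 = 6.35 → 7 months.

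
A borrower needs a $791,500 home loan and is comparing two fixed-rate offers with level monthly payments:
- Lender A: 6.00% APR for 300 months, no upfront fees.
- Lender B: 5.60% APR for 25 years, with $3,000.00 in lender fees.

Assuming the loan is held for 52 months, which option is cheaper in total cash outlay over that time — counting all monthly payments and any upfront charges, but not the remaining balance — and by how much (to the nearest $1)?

Lender A: at 6.00% the monthly rate is 0.0050000, so the payment is 791,500 × 0.0050000 / (1 − 1.0050000^−300) = $5,099.65.
Lender B: at 5.60% the monthly rate is 0.0046667, so the payment is 791,500 × 0.0046667 / (1 − 1.0046667^−300) = $4,907.88.
Over 52 months: Lender A costs 52 × $5,099.65 = $265,181.80; Lender B costs 52 × $4,907.88 + $3,000.00 = $258,209.76.
Lender B is cheaper by $265,181.80 − $258,209.76 = $6,972.04.

Lender B by $6,972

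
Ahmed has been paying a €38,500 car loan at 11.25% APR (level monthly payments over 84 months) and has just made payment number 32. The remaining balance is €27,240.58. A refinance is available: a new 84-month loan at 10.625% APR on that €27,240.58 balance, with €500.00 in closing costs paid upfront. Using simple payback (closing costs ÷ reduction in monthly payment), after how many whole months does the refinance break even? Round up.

3 months

Current payment = 38,500 × 11.25%/12 / (1 − (1+0.0093750)^−84) = €664.29.
Refinanced payment = 27,240.58 × 0.0088542 / (1 − (1+0.0088542)^−84) = €461.07.
Monthly savings = €664.29 − €461.07 = €203.22.
Break-even = €500.00 / €203.22 = 2.46 → 3 months.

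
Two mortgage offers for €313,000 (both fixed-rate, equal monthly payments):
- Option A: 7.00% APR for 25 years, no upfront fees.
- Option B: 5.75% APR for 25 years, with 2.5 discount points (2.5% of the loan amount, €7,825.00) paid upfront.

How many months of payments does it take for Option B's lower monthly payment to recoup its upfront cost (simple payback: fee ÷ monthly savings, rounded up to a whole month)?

33 months

Option A: monthly rate = 7%/12 = 0.0058333; payment = 313,000 × 0.0058333 / (1 − (1+0.0058333)^−300) = €2,212.22.
Option B: at 5.75% the monthly rate is 0.0047917, so the payment is 313,000 × 0.0047917 / (1 − 1.0047917^−300) = €1,969.10.
Monthly savings = €2,212.22 − €1,969.10 = €243.12.
Break-even = €7,825.00 / €243.12 = 32.19 → 33 months.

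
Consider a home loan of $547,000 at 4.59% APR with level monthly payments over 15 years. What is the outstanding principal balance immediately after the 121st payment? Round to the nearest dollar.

$221,964

With monthly rate i = 4.59%/12 = 0.0038250, the balance after k of n payments is P · [(1+i)^n − (1+i)^k] / [(1+i)^n − 1].
(1+0.0038250)^180 = 1.98811428 and (1+0.0038250)^121 = 1.58715340, so the balance is 547,000 × (1.98811428 − 1.58715340) / (1.98811428 − 1) = $221,963.80.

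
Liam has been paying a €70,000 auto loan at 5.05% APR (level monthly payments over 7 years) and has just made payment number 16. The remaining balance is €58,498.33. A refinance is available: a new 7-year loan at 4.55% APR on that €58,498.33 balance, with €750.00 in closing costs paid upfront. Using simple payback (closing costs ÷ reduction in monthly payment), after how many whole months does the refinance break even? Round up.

Current payment = 70,000 × 5.05%/12 / (1 − (1+0.0042083)^−84) = €991.02.
Refinanced payment = 58,498.33 × 0.0037917 / (1 − (1+0.0037917)^−84) = €814.50.
Monthly savings = €991.02 − €814.50 = €176.52.
Break-even = €750.00 / €176.52 = 4.25 → 5 months.

5 months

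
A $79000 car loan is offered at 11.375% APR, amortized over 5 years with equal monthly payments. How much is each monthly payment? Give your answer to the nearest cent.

$1,732.46

Monthly rate = 11.375%/12 = 0.0094792; payment = 79,000 × 0.0094792 / (1 − (1+0.0094792)^−60) = $1,732.46.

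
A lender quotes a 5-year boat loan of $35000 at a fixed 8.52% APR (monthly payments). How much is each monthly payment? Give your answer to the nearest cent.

$718.42

Monthly rate = 8.52%/12 = 0.0071000; payment = 35,000 × 0.0071000 / (1 − (1+0.0071000)^−60) = $718.42.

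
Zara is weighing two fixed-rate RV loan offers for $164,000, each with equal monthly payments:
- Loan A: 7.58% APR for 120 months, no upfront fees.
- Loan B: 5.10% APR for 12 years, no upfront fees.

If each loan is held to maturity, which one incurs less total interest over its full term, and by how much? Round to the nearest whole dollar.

Loan B by $14,819

Loan A: at 7.58% the monthly rate is 0.0063167, so the payment is 164,000 × 0.0063167 / (1 − 1.0063167^−120) = $1,953.56.
Total interest on Loan A = 120 × $1,953.56 − $164,000 = $70,427.20.
Loan B: at 5.10% the monthly rate is 0.0042500, so the payment is 164,000 × 0.0042500 / (1 − 1.0042500^−144) = $1,525.06.
Total interest on Loan B = 144 × $1,525.06 − $164,000 = $55,608.64.
Loan B is lower by $14,818.56.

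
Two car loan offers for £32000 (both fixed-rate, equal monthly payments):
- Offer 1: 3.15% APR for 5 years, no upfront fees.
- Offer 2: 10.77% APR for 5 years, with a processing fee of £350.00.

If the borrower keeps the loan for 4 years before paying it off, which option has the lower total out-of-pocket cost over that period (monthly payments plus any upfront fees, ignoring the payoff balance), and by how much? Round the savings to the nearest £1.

Offer 1 by £5,868

Offer 1: monthly rate = 3.15%/12 = 0.0026250; payment = 32,000 × 0.0026250 / (1 − (1+0.0026250)^−60) = £577.13.
Offer 2: at 10.77% the monthly rate is 0.0089750, so the payment is 32,000 × 0.0089750 / (1 − 1.0089750^−60) = £692.09.
Over 48 months: Offer 1 costs 48 × £577.13 = £27,702.24; Offer 2 costs 48 × £692.09 + £350.00 = £33,570.32.
Offer 1 is cheaper by £33,570.32 − £27,702.24 = £5,868.08.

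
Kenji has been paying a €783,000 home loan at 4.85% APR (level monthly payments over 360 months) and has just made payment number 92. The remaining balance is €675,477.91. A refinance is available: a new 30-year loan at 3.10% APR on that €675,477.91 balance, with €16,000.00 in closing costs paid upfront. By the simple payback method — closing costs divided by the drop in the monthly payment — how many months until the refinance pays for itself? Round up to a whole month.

13 months

Current payment = 783,000 × 4.85%/12 / (1 − (1+0.0040417)^−360) = €4,131.83.
Refinanced payment = 675,477.91 × 0.0025833 / (1 − (1+0.0025833)^−360) = €2,884.40.
Monthly savings = €4,131.83 − €2,884.40 = €1,247.43.
Break-even = €16,000.00 / €1,247.43 = 12.83 → 13 months.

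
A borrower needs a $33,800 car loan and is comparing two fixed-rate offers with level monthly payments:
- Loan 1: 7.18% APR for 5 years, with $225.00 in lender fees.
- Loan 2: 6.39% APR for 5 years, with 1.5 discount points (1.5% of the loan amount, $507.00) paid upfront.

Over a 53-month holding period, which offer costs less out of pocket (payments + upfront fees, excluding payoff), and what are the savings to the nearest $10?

Loan 1: at 7.18% the monthly rate is 0.0059833, so the payment is 33,800 × 0.0059833 / (1 − 1.0059833^−60) = $672.15.
Loan 2: monthly rate = 6.39%/12 = 0.0053250; payment = 33,800 × 0.0053250 / (1 − (1+0.0053250)^−60) = $659.60.
Over 53 months: Loan 1 costs 53 × $672.15 + $225.00 = $35,848.95; Loan 2 costs 53 × $659.60 + $507.00 = $35,465.80.
Loan 2 is cheaper by $35,848.95 − $35,465.80 = $383.15.

Loan 2 by $380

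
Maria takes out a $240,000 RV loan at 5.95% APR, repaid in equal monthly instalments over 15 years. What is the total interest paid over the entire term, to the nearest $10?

At 5.95% the monthly rate is 0.0049583, so the payment is 240,000 × 0.0049583 / (1 − 1.0049583^−180) = $2,018.78.
Total paid = 180 × $2,018.78 = $363,380.40; interest = $363,380.40 − $240,000 = $123,380.40.

$123,380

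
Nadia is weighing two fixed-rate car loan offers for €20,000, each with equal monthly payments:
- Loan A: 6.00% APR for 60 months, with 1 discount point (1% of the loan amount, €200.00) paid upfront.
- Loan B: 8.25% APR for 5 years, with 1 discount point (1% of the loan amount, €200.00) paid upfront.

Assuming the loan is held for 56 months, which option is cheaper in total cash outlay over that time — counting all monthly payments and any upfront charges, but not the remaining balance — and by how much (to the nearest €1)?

Loan A by €1,191

Loan A: at 6.00% the monthly rate is 0.0050000, so the payment is 20,000 × 0.0050000 / (1 − 1.0050000^−60) = €386.66.
Loan B: at 8.25% the monthly rate is 0.0068750, so the payment is 20,000 × 0.0068750 / (1 − 1.0068750^−60) = €407.93.
Over 56 months: Loan A costs 56 × €386.66 + €200.00 = €21,852.96; Loan B costs 56 × €407.93 + €200.00 = €23,044.08.
Loan A is cheaper by €23,044.08 − €21,852.96 = €1,191.12.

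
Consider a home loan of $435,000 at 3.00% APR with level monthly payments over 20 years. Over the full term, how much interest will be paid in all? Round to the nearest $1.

Monthly rate = 3%/12 = 0.0025000; payment = 435,000 × 0.0025000 / (1 − (1+0.0025000)^−240) = $2,412.50.
Total paid = 240 × $2,412.50 = $579,000.00; interest = $579,000.00 − $435,000 = $144,000.00.

$144,000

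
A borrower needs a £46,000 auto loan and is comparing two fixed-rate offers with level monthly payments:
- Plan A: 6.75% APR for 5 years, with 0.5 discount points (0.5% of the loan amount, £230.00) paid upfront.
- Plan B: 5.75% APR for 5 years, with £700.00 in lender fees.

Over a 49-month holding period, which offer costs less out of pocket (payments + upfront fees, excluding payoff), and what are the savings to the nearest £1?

Plan A: at 6.75% the monthly rate is 0.0056250, so the payment is 46,000 × 0.0056250 / (1 − 1.0056250^−60) = £905.44.
Plan B: monthly rate = 5.75%/12 = 0.0047917; payment = 46,000 × 0.0047917 / (1 − (1+0.0047917)^−60) = £883.97.
Over 49 months: Plan A costs 49 × £905.44 + £230.00 = £44,596.56; Plan B costs 49 × £883.97 + £700.00 = £44,014.53.
Plan B is cheaper by £44,596.56 − £44,014.53 = £582.03.

Plan B by £582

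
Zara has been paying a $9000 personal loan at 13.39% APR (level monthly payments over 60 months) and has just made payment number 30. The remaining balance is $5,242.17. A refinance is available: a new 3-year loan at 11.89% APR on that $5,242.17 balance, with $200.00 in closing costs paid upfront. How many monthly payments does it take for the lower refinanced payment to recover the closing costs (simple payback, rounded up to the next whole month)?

7 months

Current payment = 9,000 × 13.39%/12 / (1 − (1+0.0111583)^−60) = $206.58.
Refinanced payment = 5,242.17 × 0.0099083 / (1 − (1+0.0099083)^−36) = $173.84.
Monthly savings = $206.58 − $173.84 = $32.74.
Break-even = $200.00 / $32.74 = 6.11 → 7 months.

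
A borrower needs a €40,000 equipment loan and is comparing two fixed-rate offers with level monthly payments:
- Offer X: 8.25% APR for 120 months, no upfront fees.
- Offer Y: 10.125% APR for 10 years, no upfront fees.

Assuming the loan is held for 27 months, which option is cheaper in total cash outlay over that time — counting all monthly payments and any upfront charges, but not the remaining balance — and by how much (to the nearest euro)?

Offer X: monthly rate = 8.25%/12 = 0.0068750; payment = 40,000 × 0.0068750 / (1 − (1+0.0068750)^−120) = €490.61.
Offer Y: monthly rate = 10.125%/12 = 0.0084375; payment = 40,000 × 0.0084375 / (1 − (1+0.0084375)^−120) = €531.38.
Over 27 months: Offer X costs 27 × €490.61 = €13,246.47; Offer Y costs 27 × €531.38 = €14,347.26.
Offer X is cheaper by €14,347.26 − €13,246.47 = €1,100.79.

Offer X by €1,101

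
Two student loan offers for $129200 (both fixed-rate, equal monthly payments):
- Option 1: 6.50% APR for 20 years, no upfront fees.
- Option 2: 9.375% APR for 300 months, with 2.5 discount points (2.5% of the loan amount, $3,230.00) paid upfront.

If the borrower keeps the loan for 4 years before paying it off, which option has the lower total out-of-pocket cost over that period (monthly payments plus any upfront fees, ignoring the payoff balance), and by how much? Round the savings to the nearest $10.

Option 1 by $10,640

Option 1: monthly rate = 6.5%/12 = 0.0054167; payment = 129,200 × 0.0054167 / (1 − (1+0.0054167)^−240) = $963.28.
Option 2: monthly rate = 9.375%/12 = 0.0078125; payment = 129,200 × 0.0078125 / (1 − (1+0.0078125)^−300) = $1,117.61.
Over 48 months: Option 1 costs 48 × $963.28 = $46,237.44; Option 2 costs 48 × $1,117.61 + $3,230.00 = $56,875.28.
Option 1 is cheaper by $56,875.28 − $46,237.44 = $10,637.84.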